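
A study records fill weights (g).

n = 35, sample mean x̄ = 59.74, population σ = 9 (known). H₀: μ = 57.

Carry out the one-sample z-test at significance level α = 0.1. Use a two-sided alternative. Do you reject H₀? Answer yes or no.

SE = σ/√n = 9/√35 = 1.5213
z = (x̄−μ₀)/SE = (59.74−57)/1.5213 = 1.8011
p-value (two-sided) = 0.07168
At α=0.1: p < α → reject H₀

reject H₀: yes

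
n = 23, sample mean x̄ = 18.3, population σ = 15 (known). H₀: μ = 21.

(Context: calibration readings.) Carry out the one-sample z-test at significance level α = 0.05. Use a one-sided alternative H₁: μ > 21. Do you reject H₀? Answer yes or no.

reject H₀: no

SE = σ/√n = 15/√23 = 3.1277
z = (x̄−μ₀)/SE = (18.3−21)/3.1277 = -0.8632
p-value (one-sided, H₁ greater) = 0.80600
At α=0.05: p ≥ α → fail to reject H₀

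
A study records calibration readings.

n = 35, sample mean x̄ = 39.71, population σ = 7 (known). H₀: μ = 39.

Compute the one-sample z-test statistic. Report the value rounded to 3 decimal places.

test statistic = 0.600

SE = σ/√n = 7/√35 = 1.1832
z = (x̄−μ₀)/SE = (39.71−39)/1.1832 = 0.6001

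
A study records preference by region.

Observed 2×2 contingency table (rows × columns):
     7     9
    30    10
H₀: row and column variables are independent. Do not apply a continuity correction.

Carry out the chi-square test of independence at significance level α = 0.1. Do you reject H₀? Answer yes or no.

Row totals [16, 40], col totals [37, 19], n=56
χ² = (7−10.57)²/10.57 + (9−5.43)²/5.43 + (30−26.43)²/26.43 + (10−13.57)²/13.57 = 4.9787
df = 1
p-value (upper-tail) = 0.02566
At α=0.1: p < α → reject H₀

reject H₀: yes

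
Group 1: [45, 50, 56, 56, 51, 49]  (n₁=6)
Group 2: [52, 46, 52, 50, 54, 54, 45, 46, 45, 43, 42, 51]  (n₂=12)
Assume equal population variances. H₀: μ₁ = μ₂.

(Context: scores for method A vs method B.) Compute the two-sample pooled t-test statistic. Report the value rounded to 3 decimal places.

x̄₁=51.167, s₁=4.262, n₁=6
x̄₂=48.333, s₂=4.292, n₂=12
s_p² = [5·4.262² + 11·4.292²]/16 = 18.3438
SE = √(s_p²·(1/6+1/12)) = 2.1415
t = (51.167−48.333)/2.1415 = 1.3231
df = 16

test statistic = 1.323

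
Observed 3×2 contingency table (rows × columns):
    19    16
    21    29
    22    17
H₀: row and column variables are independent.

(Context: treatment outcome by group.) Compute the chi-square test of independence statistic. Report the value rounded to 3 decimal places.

test statistic = 2.178

Row totals [35, 50, 39], col totals [62, 62], n=124
χ² = (19−17.50)²/17.50 + (16−17.50)²/17.50 + (21−25.00)²/25.00 + (29−25.00)²/25.00 + (22−19.50)²/19.50 + (17−19.50)²/19.50 = 2.1782
df = 2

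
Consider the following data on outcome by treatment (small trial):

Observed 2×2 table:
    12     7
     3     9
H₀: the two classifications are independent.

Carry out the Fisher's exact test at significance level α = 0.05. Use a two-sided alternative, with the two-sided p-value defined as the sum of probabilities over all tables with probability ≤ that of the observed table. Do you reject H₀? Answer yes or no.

Margins: r₁=19, r₂=12, c₁=15, c₂=16, n=31
p_obs = C(19,12)·C(12,3)/C(31,15); sum pmf over tables with pmf ≤ p_obs
p-value (two-sided) = 0.06589
At α=0.05: p ≥ α → fail to reject H₀

reject H₀: no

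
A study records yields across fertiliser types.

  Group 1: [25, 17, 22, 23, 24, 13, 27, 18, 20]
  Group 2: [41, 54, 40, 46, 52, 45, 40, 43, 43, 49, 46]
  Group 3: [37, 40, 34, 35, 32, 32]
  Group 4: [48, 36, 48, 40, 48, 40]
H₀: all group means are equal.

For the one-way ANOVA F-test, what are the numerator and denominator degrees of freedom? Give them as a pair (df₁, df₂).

degrees of freedom = [3, 28]

k = 4 groups, N = 32 total
df = (k−1, N−k) = (4−1, 32−4) = (3, 28)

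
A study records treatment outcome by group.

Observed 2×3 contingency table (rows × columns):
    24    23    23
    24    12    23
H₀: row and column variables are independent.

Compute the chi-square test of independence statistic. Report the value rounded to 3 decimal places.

test statistic = 2.538

Row totals [70, 59], col totals [48, 35, 46], n=129
χ² = (24−26.05)²/26.05 + (23−18.99)²/18.99 + (23−24.96)²/24.96 + (24−21.95)²/21.95 + (12−16.01)²/16.01 + (23−21.04)²/21.04 = 2.5376
df = 2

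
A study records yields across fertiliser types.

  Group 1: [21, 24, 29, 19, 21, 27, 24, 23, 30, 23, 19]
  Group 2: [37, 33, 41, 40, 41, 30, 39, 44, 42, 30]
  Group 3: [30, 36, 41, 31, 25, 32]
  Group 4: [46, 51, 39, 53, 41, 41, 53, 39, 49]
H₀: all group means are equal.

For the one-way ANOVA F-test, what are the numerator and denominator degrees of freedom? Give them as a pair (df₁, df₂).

degrees of freedom = [3, 32]

k = 4 groups, N = 36 total
df = (k−1, N−k) = (4−1, 36−4) = (3, 32)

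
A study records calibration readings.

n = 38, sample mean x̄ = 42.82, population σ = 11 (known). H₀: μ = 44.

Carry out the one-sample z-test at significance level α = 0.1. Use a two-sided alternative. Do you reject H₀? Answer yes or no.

SE = σ/√n = 11/√38 = 1.7844
z = (x̄−μ₀)/SE = (42.82−44)/1.7844 = -0.6613
p-value (two-sided) = 0.50844
At α=0.1: p ≥ α → fail to reject H₀

reject H₀: no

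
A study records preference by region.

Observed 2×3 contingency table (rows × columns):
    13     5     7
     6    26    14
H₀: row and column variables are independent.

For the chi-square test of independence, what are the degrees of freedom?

degrees of freedom = 2

df = (r−1)(c−1) = (2−1)·(3−1) = 2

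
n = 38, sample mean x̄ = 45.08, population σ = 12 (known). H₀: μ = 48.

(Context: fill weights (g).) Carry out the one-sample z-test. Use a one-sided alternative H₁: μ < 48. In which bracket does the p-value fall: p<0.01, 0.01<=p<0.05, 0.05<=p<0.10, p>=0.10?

SE = σ/√n = 12/√38 = 1.9467
z = (x̄−μ₀)/SE = (45.08−48)/1.9467 = -1.5000
p-value (one-sided, H₁ less) = 0.06681
→ bracket: 0.05<=p<0.10

p-value bracket: 0.05<=p<0.10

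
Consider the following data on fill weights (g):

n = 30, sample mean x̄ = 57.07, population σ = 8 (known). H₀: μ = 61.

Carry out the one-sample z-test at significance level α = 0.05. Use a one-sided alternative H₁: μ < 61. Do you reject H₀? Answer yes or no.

SE = σ/√n = 8/√30 = 1.4606
z = (x̄−μ₀)/SE = (57.07−61)/1.4606 = -2.6907
p-value (one-sided, H₁ less) = 0.00357
At α=0.05: p < α → reject H₀

reject H₀: yes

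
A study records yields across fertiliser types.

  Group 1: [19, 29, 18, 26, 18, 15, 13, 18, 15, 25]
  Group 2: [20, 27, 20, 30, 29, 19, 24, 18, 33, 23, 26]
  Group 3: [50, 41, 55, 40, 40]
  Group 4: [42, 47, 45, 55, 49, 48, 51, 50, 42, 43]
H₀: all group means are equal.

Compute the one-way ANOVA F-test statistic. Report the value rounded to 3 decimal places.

Group means [19.60, 24.45, 45.20, 47.20], grand mean 32.306
SSB = Σnᵢ(x̄ᵢ−x̄)² = 5342.112; SSW = ΣΣ(x−x̄ᵢ)² = 853.527
MSB = 5342.112/3 = 1780.7039; MSW = 853.527/32 = 26.6727
F = MSB/MSW = 66.7612
df = (3, 32)

test statistic = 66.761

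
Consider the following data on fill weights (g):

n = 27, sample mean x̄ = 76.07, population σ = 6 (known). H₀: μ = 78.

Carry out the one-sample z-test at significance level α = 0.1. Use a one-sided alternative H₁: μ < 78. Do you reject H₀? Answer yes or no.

SE = σ/√n = 6/√27 = 1.1547
z = (x̄−μ₀)/SE = (76.07−78)/1.1547 = -1.6714
p-value (one-sided, H₁ less) = 0.04732
At α=0.1: p < α → reject H₀

reject H₀: yes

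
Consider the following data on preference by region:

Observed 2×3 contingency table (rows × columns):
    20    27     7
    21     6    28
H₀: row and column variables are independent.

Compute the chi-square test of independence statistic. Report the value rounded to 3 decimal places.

Row totals [54, 55], col totals [41, 33, 35], n=109
χ² = (20−20.31)²/20.31 + (27−16.35)²/16.35 + (7−17.34)²/17.34 + (21−20.69)²/20.69 + (6−16.65)²/16.65 + (28−17.66)²/17.66 = 25.9810
df = 2

test statistic = 25.981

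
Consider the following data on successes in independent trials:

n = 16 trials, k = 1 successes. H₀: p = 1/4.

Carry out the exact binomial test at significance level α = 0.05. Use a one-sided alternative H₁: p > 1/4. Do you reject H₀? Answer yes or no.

Exact binomial: n=16, k=1, p₀=1/4=0.2500
P(X≥1) from Σ C(n,i)·p₀^i·(1−p₀)^(n−i)
p-value (one-sided, H₁ greater) = 0.98998
At α=0.05: p ≥ α → fail to reject H₀

reject H₀: no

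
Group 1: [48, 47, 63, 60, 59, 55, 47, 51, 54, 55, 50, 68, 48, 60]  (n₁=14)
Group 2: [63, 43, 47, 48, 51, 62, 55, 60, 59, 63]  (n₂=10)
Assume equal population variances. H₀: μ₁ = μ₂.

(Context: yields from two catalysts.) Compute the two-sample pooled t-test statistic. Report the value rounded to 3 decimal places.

x̄₁=54.643, s₁=6.594, n₁=14
x̄₂=55.100, s₂=7.385, n₂=10
s_p² = [13·6.594² + 9·7.385²]/22 = 48.0052
SE = √(s_p²·(1/14+1/10)) = 2.8687
t = (54.643−55.100)/2.8687 = -0.1594
df = 22

test statistic = -0.159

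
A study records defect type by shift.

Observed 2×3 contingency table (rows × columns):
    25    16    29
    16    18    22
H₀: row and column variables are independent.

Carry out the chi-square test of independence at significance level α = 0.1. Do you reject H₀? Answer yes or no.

Row totals [70, 56], col totals [41, 34, 51], n=126
χ² = (25−22.78)²/22.78 + (16−18.89)²/18.89 + (29−28.33)²/28.33 + (16−18.22)²/18.22 + (18−15.11)²/15.11 + (22−22.67)²/22.67 = 1.5172
df = 2
p-value (upper-tail) = 0.46832
At α=0.1: p ≥ α → fail to reject H₀

reject H₀: no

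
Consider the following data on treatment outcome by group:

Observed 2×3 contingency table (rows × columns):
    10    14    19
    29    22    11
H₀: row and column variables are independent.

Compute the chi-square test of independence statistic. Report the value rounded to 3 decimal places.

Row totals [43, 62], col totals [39, 36, 30], n=105
χ² = (10−15.97)²/15.97 + (14−14.74)²/14.74 + (19−12.29)²/12.29 + (29−23.03)²/23.03 + (22−21.26)²/21.26 + (11−17.71)²/17.71 = 10.0588
df = 2

test statistic = 10.059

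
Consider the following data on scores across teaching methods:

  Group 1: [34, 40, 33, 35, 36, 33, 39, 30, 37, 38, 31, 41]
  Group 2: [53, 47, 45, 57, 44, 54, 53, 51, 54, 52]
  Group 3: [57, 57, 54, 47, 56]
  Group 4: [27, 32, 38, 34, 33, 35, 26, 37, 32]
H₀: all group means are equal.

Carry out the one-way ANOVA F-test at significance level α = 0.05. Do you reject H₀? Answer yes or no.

Group means [35.58, 51.00, 54.20, 32.67], grand mean 41.722
SSB = Σnᵢ(x̄ᵢ−x̄)² = 2829.506; SSW = ΣΣ(x−x̄ᵢ)² = 503.717
MSB = 2829.506/3 = 943.1685; MSW = 503.717/32 = 15.7411
F = MSB/MSW = 59.9174
df = (3, 32)
p-value (upper-tail) = 0.00000
At α=0.05: p < α → reject H₀

reject H₀: yes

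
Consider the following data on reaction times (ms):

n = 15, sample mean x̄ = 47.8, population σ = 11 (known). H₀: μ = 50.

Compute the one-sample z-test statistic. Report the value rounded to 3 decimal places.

SE = σ/√n = 11/√15 = 2.8402
z = (x̄−μ₀)/SE = (47.8−50)/2.8402 = -0.7746

test statistic = -0.775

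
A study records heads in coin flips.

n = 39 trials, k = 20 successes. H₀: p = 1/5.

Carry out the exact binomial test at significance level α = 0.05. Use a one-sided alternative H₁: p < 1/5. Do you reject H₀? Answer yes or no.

reject H₀: no

Exact binomial: n=39, k=20, p₀=1/5=0.2000
P(X≤20) from Σ C(n,i)·p₀^i·(1−p₀)^(n−i)
p-value (one-sided, H₁ less) = 1.00000
At α=0.05: p ≥ α → fail to reject H₀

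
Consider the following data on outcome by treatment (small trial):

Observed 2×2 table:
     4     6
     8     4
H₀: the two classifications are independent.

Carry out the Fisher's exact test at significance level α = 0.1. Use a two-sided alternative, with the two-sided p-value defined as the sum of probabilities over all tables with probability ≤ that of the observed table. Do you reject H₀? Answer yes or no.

reject H₀: no

Margins: r₁=10, r₂=12, c₁=12, c₂=10, n=22
p_obs = C(10,4)·C(12,8)/C(22,12); sum pmf over tables with pmf ≤ p_obs
p-value (two-sided) = 0.39128
At α=0.1: p ≥ α → fail to reject H₀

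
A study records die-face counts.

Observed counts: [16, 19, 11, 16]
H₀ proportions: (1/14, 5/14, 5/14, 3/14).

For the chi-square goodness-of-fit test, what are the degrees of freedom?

degrees of freedom = 3

df = k − 1 = 4 − 1 = 3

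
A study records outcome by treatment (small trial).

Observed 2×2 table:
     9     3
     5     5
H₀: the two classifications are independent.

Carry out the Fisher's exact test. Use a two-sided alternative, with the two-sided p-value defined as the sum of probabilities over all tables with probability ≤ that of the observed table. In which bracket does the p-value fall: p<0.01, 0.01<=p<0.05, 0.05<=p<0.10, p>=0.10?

p-value bracket: p>=0.10

Margins: r₁=12, r₂=10, c₁=14, c₂=8, n=22
p_obs = C(12,9)·C(10,5)/C(22,14); sum pmf over tables with pmf ≤ p_obs
p-value (two-sided) = 0.37771
→ bracket: p>=0.10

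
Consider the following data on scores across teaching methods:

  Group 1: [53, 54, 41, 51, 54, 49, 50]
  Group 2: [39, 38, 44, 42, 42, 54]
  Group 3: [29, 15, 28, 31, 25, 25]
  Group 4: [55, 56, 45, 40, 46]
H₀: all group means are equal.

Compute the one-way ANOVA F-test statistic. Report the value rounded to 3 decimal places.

test statistic = 24.354

Group means [50.29, 43.17, 25.50, 48.40], grand mean 41.917
SSB = Σnᵢ(x̄ᵢ−x̄)² = 2326.871; SSW = ΣΣ(x−x̄ᵢ)² = 636.962
MSB = 2326.871/3 = 775.6238; MSW = 636.962/20 = 31.8481
F = MSB/MSW = 24.3539
df = (3, 20)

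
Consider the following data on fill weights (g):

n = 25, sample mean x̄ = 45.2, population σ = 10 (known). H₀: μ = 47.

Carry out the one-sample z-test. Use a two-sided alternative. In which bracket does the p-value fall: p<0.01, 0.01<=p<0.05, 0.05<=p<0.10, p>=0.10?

SE = σ/√n = 10/√25 = 2.0000
z = (x̄−μ₀)/SE = (45.2−47)/2.0000 = -0.9000
p-value (two-sided) = 0.36812
→ bracket: p>=0.10

p-value bracket: p>=0.10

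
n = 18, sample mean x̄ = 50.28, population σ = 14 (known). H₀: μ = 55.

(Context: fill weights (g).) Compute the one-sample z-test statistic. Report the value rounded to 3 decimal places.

test statistic = -1.430

SE = σ/√n = 14/√18 = 3.2998
z = (x̄−μ₀)/SE = (50.28−55)/3.2998 = -1.4304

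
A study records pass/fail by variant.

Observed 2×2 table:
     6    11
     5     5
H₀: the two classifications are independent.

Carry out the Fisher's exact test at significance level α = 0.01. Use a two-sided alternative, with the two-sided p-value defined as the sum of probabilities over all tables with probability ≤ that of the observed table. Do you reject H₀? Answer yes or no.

Margins: r₁=17, r₂=10, c₁=11, c₂=16, n=27
p_obs = C(17,6)·C(10,5)/C(27,11); sum pmf over tables with pmf ≤ p_obs
p-value (two-sided) = 0.68675
At α=0.01: p ≥ α → fail to reject H₀

reject H₀: no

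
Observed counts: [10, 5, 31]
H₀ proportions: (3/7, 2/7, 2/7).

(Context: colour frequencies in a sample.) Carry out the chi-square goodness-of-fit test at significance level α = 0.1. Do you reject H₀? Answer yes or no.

reject H₀: yes

n = 46; E_i = n·p_i = [19.71, 13.14, 13.14]
χ² = (10−19.71)²/19.71 + (5−13.14)²/13.14 + (31−13.14)²/13.14 = 34.0942
df = 2
p-value (upper-tail) = 0.00000
At α=0.1: p < α → reject H₀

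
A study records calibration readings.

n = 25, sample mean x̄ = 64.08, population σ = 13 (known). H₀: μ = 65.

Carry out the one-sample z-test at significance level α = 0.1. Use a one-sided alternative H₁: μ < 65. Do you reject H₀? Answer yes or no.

reject H₀: no

SE = σ/√n = 13/√25 = 2.6000
z = (x̄−μ₀)/SE = (64.08−65)/2.6000 = -0.3538
p-value (one-sided, H₁ less) = 0.36173
At α=0.1: p ≥ α → fail to reject H₀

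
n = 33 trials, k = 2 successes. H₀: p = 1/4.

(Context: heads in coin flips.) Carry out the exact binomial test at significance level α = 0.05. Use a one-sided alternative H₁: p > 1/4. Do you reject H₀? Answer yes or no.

reject H₀: no

Exact binomial: n=33, k=2, p₀=1/4=0.2500
P(X≥2) from Σ C(n,i)·p₀^i·(1−p₀)^(n−i)
p-value (one-sided, H₁ greater) = 0.99910
At α=0.05: p ≥ α → fail to reject H₀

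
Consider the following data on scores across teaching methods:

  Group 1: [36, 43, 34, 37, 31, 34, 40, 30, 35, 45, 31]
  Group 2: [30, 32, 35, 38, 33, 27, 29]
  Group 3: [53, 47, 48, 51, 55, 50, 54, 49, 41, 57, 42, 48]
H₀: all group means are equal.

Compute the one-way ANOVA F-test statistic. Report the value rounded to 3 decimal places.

test statistic = 39.530

Group means [36.00, 32.00, 49.58], grand mean 40.500
SSB = Σnᵢ(x̄ᵢ−x̄)² = 1718.583; SSW = ΣΣ(x−x̄ᵢ)² = 586.917
MSB = 1718.583/2 = 859.2917; MSW = 586.917/27 = 21.7377
F = MSB/MSW = 39.5301
df = (2, 27)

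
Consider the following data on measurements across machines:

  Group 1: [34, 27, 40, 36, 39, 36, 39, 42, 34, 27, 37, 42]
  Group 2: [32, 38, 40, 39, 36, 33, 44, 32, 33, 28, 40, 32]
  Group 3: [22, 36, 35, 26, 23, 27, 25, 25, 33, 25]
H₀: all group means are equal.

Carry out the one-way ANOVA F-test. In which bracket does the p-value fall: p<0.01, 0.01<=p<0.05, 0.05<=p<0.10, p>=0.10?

Group means [36.08, 35.58, 27.70], grand mean 33.441
SSB = Σnᵢ(x̄ᵢ−x̄)² = 468.449; SSW = ΣΣ(x−x̄ᵢ)² = 743.933
MSB = 468.449/2 = 234.2245; MSW = 743.933/31 = 23.9978
F = MSB/MSW = 9.7602
df = (2, 31)
p-value (upper-tail) = 0.00052
→ bracket: p<0.01

p-value bracket: p<0.01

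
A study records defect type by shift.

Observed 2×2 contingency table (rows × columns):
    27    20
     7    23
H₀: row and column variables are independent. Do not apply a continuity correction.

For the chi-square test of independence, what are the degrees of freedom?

df = (r−1)(c−1) = (2−1)·(2−1) = 1

degrees of freedom = 1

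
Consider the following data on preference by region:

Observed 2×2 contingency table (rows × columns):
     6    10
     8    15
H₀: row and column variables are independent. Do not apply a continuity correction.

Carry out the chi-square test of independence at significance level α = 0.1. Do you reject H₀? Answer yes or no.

Row totals [16, 23], col totals [14, 25], n=39
χ² = (6−5.74)²/5.74 + (10−10.26)²/10.26 + (8−8.26)²/8.26 + (15−14.74)²/14.74 = 0.0303
df = 1
p-value (upper-tail) = 0.86186
At α=0.1: p ≥ α → fail to reject H₀

reject H₀: no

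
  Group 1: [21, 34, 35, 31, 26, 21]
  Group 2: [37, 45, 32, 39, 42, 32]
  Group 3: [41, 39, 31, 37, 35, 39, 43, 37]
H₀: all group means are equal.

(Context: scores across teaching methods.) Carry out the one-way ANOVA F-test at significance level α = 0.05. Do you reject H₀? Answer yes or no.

Group means [28.00, 37.83, 37.75], grand mean 34.850
SSB = Σnᵢ(x̄ᵢ−x̄)² = 402.217; SSW = ΣΣ(x−x̄ᵢ)² = 430.333
MSB = 402.217/2 = 201.1083; MSW = 430.333/17 = 25.3137
F = MSB/MSW = 7.9446
df = (2, 17)
p-value (upper-tail) = 0.00366
At α=0.05: p < α → reject H₀

reject H₀: yes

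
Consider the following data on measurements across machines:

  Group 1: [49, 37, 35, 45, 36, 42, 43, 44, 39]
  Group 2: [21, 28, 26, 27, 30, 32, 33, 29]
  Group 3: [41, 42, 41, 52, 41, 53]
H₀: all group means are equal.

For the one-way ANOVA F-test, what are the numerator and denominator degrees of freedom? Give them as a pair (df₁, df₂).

k = 3 groups, N = 23 total
df = (k−1, N−k) = (3−1, 23−3) = (2, 20)

degrees of freedom = [2, 20]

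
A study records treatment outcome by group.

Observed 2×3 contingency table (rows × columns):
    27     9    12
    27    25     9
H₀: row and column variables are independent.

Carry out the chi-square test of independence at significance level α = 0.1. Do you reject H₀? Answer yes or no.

reject H₀: yes

Row totals [48, 61], col totals [54, 34, 21], n=109
χ² = (27−23.78)²/23.78 + (9−14.97)²/14.97 + (12−9.25)²/9.25 + (27−30.22)²/30.22 + (25−19.03)²/19.03 + (9−11.75)²/11.75 = 6.5000
df = 2
p-value (upper-tail) = 0.03877
At α=0.1: p < α → reject H₀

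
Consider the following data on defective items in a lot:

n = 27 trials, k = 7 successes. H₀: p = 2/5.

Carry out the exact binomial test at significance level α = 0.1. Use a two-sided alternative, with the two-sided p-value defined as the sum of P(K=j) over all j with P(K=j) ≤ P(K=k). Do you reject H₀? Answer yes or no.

Exact binomial: n=27, k=7, p₀=2/5=0.4000
P(X=j) = C(n,j)·p₀^j·(1−p₀)^(n−j); p = Σ P(X=j) over j with P(X=j) ≤ P(X=7)
p-value (two-sided) = 0.16962
At α=0.1: p ≥ α → fail to reject H₀

reject H₀: no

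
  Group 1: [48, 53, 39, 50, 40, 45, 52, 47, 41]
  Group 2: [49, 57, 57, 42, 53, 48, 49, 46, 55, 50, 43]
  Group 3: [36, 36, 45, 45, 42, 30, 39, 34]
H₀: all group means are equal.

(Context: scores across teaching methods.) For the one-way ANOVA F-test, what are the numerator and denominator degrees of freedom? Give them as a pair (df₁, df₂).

degrees of freedom = [2, 25]

k = 3 groups, N = 28 total
df = (k−1, N−k) = (3−1, 28−3) = (2, 25)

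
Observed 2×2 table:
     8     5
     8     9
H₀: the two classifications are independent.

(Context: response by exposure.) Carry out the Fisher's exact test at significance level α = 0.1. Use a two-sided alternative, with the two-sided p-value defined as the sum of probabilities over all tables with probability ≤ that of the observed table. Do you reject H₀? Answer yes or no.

reject H₀: no

Margins: r₁=13, r₂=17, c₁=16, c₂=14, n=30
p_obs = C(13,8)·C(17,8)/C(30,16); sum pmf over tables with pmf ≤ p_obs
p-value (two-sided) = 0.48365
At α=0.1: p ≥ α → fail to reject H₀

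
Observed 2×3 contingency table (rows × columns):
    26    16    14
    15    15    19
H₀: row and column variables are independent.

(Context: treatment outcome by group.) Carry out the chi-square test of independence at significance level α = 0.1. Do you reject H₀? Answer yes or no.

reject H₀: no

Row totals [56, 49], col totals [41, 31, 33], n=105
χ² = (26−21.87)²/21.87 + (16−16.53)²/16.53 + (14−17.60)²/17.60 + (15−19.13)²/19.13 + (15−14.47)²/14.47 + (19−15.40)²/15.40 = 3.2890
df = 2
p-value (upper-tail) = 0.19311
At α=0.1: p ≥ α → fail to reject H₀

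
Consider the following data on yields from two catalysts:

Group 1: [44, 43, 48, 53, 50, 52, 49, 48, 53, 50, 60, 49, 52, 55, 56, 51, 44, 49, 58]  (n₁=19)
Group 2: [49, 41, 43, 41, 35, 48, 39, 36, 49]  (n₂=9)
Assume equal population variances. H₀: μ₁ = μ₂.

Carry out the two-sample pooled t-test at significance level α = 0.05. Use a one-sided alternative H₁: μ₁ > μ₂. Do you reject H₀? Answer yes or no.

reject H₀: yes

x̄₁=50.737, s₁=4.556, n₁=19
x̄₂=42.333, s₂=5.362, n₂=9
s_p² = [18·4.556² + 8·5.362²]/26 = 23.2186
SE = √(s_p²·(1/19+1/9)) = 1.9498
t = (50.737−42.333)/1.9498 = 4.3098
df = 26
p-value (one-sided, H₁ greater) = 0.00010
At α=0.05: p < α → reject H₀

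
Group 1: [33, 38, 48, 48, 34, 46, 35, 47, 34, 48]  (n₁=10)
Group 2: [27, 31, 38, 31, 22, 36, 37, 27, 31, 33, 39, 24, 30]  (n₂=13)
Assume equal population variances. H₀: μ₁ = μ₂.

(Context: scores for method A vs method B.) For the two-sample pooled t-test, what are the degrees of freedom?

degrees of freedom = 21

df = n₁ + n₂ − 2 = 10 + 13 − 2 = 21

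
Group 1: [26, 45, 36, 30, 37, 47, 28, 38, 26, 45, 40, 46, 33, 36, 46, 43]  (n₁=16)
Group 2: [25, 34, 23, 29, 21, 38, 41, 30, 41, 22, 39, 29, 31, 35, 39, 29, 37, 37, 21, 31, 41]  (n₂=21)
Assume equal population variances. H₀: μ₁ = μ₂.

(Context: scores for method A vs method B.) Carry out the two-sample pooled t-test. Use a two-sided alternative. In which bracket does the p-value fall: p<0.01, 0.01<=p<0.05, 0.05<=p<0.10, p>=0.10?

p-value bracket: 0.01<=p<0.05

x̄₁=37.625, s₁=7.393, n₁=16
x̄₂=32.048, s₂=6.874, n₂=21
s_p² = [15·7.393² + 20·6.874²]/35 = 50.4201
SE = √(s_p²·(1/16+1/21)) = 2.3563
t = (37.625−32.048)/2.3563 = 2.3670
df = 35
p-value (two-sided) = 0.02359
→ bracket: 0.01<=p<0.05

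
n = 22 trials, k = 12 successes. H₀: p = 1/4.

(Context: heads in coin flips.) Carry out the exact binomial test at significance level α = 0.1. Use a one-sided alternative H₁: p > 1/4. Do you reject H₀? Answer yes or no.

Exact binomial: n=22, k=12, p₀=1/4=0.2500
P(X≥12) from Σ C(n,i)·p₀^i·(1−p₀)^(n−i)
p-value (one-sided, H₁ greater) = 0.00287
At α=0.1: p < α → reject H₀

reject H₀: yes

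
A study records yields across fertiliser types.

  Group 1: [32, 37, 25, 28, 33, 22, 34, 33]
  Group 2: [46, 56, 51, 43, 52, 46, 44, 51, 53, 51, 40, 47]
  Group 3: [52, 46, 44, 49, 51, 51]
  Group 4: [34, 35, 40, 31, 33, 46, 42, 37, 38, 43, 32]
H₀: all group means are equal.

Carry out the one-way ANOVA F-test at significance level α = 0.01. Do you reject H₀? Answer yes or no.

Group means [30.50, 48.33, 48.83, 37.36], grand mean 41.297
SSB = Σnᵢ(x̄ᵢ−x̄)² = 2037.684; SSW = ΣΣ(x−x̄ᵢ)² = 714.045
MSB = 2037.684/3 = 679.2281; MSW = 714.045/33 = 21.6377
F = MSB/MSW = 31.3909
df = (3, 33)
p-value (upper-tail) = 0.00000
At α=0.01: p < α → reject H₀

reject H₀: yes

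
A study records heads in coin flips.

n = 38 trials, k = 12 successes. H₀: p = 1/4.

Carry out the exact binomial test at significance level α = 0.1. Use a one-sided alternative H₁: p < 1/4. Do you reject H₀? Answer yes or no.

Exact binomial: n=38, k=12, p₀=1/4=0.2500
P(X≤12) from Σ C(n,i)·p₀^i·(1−p₀)^(n−i)
p-value (one-sided, H₁ less) = 0.86830
At α=0.1: p ≥ α → fail to reject H₀

reject H₀: no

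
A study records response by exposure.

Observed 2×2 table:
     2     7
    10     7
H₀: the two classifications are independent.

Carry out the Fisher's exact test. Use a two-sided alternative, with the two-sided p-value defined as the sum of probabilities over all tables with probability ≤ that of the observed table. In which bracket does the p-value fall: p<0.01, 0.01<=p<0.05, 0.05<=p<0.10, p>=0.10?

p-value bracket: p>=0.10

Margins: r₁=9, r₂=17, c₁=12, c₂=14, n=26
p_obs = C(9,2)·C(17,10)/C(26,12); sum pmf over tables with pmf ≤ p_obs
p-value (two-sided) = 0.11002
→ bracket: p>=0.10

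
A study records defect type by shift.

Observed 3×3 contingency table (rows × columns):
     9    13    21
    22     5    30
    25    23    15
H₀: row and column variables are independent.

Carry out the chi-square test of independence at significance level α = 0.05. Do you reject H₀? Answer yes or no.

reject H₀: yes

Row totals [43, 57, 63], col totals [56, 41, 66], n=163
χ² = (9−14.77)²/14.77 + (13−10.82)²/10.82 + (21−17.41)²/17.41 + (22−19.58)²/19.58 + (5−14.34)²/14.34 + (30−23.08)²/23.08 + (25−21.64)²/21.64 + (23−15.85)²/15.85 + (15−25.51)²/25.51 = 19.9702
df = 4
p-value (upper-tail) = 0.00051
At α=0.05: p < α → reject H₀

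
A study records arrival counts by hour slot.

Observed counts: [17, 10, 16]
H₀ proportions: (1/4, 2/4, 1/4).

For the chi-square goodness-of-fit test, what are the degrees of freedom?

degrees of freedom = 2

df = k − 1 = 3 − 1 = 2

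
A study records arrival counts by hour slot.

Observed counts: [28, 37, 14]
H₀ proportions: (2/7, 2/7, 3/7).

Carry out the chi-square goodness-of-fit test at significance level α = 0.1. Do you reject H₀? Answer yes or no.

reject H₀: yes

n = 79; E_i = n·p_i = [22.57, 22.57, 33.86]
χ² = (28−22.57)²/22.57 + (37−22.57)²/22.57 + (14−33.86)²/33.86 = 22.1751
df = 2
p-value (upper-tail) = 0.00002
At α=0.1: p < α → reject H₀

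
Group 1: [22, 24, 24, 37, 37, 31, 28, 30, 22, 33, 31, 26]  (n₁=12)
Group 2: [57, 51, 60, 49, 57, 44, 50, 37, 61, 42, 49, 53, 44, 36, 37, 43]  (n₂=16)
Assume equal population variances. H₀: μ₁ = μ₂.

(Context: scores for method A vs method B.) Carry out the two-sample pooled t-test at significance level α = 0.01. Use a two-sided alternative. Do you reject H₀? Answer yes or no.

x̄₁=28.750, s₁=5.311, n₁=12
x̄₂=48.125, s₂=8.139, n₂=16
s_p² = [11·5.311² + 15·8.139²]/26 = 50.1538
SE = √(s_p²·(1/12+1/16)) = 2.7045
t = (28.750−48.125)/2.7045 = -7.1641
df = 26
p-value (two-sided) = 0.00000
At α=0.01: p < α → reject H₀

reject H₀: yes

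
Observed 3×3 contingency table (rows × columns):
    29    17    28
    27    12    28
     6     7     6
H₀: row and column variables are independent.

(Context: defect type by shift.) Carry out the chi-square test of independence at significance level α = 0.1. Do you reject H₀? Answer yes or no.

Row totals [74, 67, 19], col totals [62, 36, 62], n=160
χ² = (29−28.68)²/28.68 + (17−16.65)²/16.65 + (28−28.68)²/28.68 + (27−25.96)²/25.96 + (12−15.07)²/15.07 + (28−25.96)²/25.96 + (6−7.36)²/7.36 + (7−4.28)²/4.28 + (6−7.36)²/7.36 = 3.0968
df = 4
p-value (upper-tail) = 0.54176
At α=0.1: p ≥ α → fail to reject H₀

reject H₀: no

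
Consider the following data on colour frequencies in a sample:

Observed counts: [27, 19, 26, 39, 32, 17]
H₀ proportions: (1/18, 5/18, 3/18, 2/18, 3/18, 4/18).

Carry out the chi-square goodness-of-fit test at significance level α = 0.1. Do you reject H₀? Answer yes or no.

n = 160; E_i = n·p_i = [8.89, 44.44, 26.67, 17.78, 26.67, 35.56]
χ² = (27−8.89)²/8.89 + (19−44.44)²/44.44 + (26−26.67)²/26.67 + (39−17.78)²/17.78 + (32−26.67)²/26.67 + (17−35.56)²/35.56 = 87.5694
df = 5
p-value (upper-tail) = 0.00000
At α=0.1: p < α → reject H₀

reject H₀: yes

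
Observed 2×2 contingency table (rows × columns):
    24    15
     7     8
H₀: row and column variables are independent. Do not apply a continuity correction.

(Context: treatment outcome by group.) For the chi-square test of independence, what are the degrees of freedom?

df = (r−1)(c−1) = (2−1)·(2−1) = 1

degrees of freedom = 1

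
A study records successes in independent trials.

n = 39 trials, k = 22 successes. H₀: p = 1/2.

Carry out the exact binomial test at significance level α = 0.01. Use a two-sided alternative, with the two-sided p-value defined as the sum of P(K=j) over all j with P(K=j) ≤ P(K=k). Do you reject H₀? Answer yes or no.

Exact binomial: n=39, k=22, p₀=1/2=0.5000
P(X=j) = C(n,j)·p₀^j·(1−p₀)^(n−j); p = Σ P(X=j) over j with P(X=j) ≤ P(X=22)
p-value (two-sided) = 0.52240
At α=0.01: p ≥ α → fail to reject H₀

reject H₀: no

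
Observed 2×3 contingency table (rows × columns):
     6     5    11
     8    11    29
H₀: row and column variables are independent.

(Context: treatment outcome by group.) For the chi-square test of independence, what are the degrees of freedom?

df = (r−1)(c−1) = (2−1)·(3−1) = 2

degrees of freedom = 2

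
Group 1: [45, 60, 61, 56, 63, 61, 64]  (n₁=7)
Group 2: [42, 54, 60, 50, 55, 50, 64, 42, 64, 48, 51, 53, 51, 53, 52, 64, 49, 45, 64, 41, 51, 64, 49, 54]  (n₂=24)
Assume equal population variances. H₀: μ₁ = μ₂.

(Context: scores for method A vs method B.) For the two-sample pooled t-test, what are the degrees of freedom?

degrees of freedom = 29

df = n₁ + n₂ − 2 = 7 + 24 − 2 = 29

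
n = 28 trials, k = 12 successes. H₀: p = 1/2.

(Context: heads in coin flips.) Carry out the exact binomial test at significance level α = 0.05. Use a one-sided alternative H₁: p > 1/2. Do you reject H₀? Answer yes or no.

Exact binomial: n=28, k=12, p₀=1/2=0.5000
P(X≥12) from Σ C(n,i)·p₀^i·(1−p₀)^(n−i)
p-value (one-sided, H₁ greater) = 0.82754
At α=0.05: p ≥ α → fail to reject H₀

reject H₀: no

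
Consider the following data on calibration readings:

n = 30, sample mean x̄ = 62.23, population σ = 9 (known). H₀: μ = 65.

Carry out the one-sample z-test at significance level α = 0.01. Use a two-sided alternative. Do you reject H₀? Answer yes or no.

SE = σ/√n = 9/√30 = 1.6432
z = (x̄−μ₀)/SE = (62.23−65)/1.6432 = -1.6858
p-value (two-sided) = 0.09184
At α=0.01: p ≥ α → fail to reject H₀

reject H₀: no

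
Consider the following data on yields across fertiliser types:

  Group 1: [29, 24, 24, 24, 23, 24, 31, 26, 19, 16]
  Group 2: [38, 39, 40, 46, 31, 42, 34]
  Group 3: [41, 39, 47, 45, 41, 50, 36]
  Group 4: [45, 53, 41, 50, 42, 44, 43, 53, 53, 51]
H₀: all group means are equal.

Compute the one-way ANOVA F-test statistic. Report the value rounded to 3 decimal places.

Group means [24.00, 38.57, 42.71, 47.50], grand mean 37.765
SSB = Σnᵢ(x̄ᵢ−x̄)² = 3018.475; SSW = ΣΣ(x−x̄ᵢ)² = 677.643
MSB = 3018.475/3 = 1006.1583; MSW = 677.643/30 = 22.5881
F = MSB/MSW = 44.5437
df = (3, 30)

test statistic = 44.544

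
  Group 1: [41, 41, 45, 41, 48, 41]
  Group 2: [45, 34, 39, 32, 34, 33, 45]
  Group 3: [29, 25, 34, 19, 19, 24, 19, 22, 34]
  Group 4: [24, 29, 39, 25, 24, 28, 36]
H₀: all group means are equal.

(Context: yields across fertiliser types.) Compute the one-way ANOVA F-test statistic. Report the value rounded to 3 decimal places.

test statistic = 15.503

Group means [42.83, 37.43, 25.00, 29.29], grand mean 32.724
SSB = Σnᵢ(x̄ᵢ−x̄)² = 1387.817; SSW = ΣΣ(x−x̄ᵢ)² = 745.976
MSB = 1387.817/3 = 462.6056; MSW = 745.976/25 = 29.8390
F = MSB/MSW = 15.5034
df = (3, 25)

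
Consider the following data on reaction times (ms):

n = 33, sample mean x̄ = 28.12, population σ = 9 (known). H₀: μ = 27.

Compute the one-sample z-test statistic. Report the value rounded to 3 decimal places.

SE = σ/√n = 9/√33 = 1.5667
z = (x̄−μ₀)/SE = (28.12−27)/1.5667 = 0.7149

test statistic = 0.715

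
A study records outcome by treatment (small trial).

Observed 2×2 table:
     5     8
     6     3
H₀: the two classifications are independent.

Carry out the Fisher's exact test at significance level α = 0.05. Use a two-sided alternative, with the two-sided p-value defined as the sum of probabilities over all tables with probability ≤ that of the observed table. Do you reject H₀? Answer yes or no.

reject H₀: no

Margins: r₁=13, r₂=9, c₁=11, c₂=11, n=22
p_obs = C(13,5)·C(9,6)/C(22,11); sum pmf over tables with pmf ≤ p_obs
p-value (two-sided) = 0.38700
At α=0.05: p ≥ α → fail to reject H₀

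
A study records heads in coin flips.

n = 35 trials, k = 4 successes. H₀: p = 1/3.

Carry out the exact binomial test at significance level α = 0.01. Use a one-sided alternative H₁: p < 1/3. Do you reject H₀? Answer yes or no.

reject H₀: yes

Exact binomial: n=35, k=4, p₀=1/3=0.3333
P(X≤4) from Σ C(n,i)·p₀^i·(1−p₀)^(n−i)
p-value (one-sided, H₁ less) = 0.00292
At α=0.01: p < α → reject H₀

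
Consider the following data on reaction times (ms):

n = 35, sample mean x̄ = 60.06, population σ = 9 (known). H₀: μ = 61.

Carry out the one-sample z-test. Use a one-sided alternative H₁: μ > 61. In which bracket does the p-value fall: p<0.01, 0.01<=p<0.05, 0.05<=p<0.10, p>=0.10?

p-value bracket: p>=0.10

SE = σ/√n = 9/√35 = 1.5213
z = (x̄−μ₀)/SE = (60.06−61)/1.5213 = -0.6179
p-value (one-sided, H₁ greater) = 0.73168
→ bracket: p>=0.10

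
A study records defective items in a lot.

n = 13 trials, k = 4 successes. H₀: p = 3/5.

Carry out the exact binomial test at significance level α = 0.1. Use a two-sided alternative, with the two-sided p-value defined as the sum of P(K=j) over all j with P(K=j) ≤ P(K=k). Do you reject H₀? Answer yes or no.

reject H₀: yes

Exact binomial: n=13, k=4, p₀=3/5=0.6000
P(X=j) = C(n,j)·p₀^j·(1−p₀)^(n−j); p = Σ P(X=j) over j with P(X=j) ≤ P(X=4)
p-value (two-sided) = 0.04471
At α=0.1: p < α → reject H₀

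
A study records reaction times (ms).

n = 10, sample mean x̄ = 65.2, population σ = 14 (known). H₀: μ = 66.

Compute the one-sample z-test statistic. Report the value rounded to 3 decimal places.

SE = σ/√n = 14/√10 = 4.4272
z = (x̄−μ₀)/SE = (65.2−66)/4.4272 = -0.1807

test statistic = -0.181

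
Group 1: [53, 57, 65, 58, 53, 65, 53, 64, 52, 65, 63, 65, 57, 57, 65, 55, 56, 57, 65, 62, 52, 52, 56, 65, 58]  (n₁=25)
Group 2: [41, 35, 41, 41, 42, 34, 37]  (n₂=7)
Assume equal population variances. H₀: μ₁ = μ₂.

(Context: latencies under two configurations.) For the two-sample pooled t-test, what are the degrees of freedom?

degrees of freedom = 30

df = n₁ + n₂ − 2 = 25 + 7 − 2 = 30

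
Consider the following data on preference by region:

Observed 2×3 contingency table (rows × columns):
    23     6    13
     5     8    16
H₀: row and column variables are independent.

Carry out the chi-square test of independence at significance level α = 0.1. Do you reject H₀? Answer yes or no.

reject H₀: yes

Row totals [42, 29], col totals [28, 14, 29], n=71
χ² = (23−16.56)²/16.56 + (6−8.28)²/8.28 + (13−17.15)²/17.15 + (5−11.44)²/11.44 + (8−5.72)²/5.72 + (16−11.85)²/11.85 = 10.1267
df = 2
p-value (upper-tail) = 0.00632
At α=0.1: p < α → reject H₀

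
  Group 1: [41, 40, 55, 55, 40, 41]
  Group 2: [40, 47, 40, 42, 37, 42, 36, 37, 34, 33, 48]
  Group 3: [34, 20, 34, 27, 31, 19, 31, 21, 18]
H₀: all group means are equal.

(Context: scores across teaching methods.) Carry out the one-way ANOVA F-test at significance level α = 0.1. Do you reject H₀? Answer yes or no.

reject H₀: yes

Group means [45.33, 39.64, 26.11], grand mean 36.269
SSB = Σnᵢ(x̄ᵢ−x̄)² = 1546.348; SSW = ΣΣ(x−x̄ᵢ)² = 872.768
MSB = 1546.348/2 = 773.1739; MSW = 872.768/23 = 37.9464
F = MSB/MSW = 20.3754
df = (2, 23)
p-value (upper-tail) = 0.00001
At α=0.1: p < α → reject H₀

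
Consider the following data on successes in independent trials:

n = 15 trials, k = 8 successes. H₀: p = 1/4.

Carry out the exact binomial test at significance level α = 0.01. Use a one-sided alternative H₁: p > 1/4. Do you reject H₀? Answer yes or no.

Exact binomial: n=15, k=8, p₀=1/4=0.2500
P(X≥8) from Σ C(n,i)·p₀^i·(1−p₀)^(n−i)
p-value (one-sided, H₁ greater) = 0.01730
At α=0.01: p ≥ α → fail to reject H₀

reject H₀: no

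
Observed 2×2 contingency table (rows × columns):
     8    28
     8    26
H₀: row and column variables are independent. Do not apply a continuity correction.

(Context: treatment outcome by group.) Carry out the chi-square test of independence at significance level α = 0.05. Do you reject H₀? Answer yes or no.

reject H₀: no

Row totals [36, 34], col totals [16, 54], n=70
χ² = (8−8.23)²/8.23 + (28−27.77)²/27.77 + (8−7.77)²/7.77 + (26−26.23)²/26.23 = 0.0169
df = 1
p-value (upper-tail) = 0.89643
At α=0.05: p ≥ α → fail to reject H₀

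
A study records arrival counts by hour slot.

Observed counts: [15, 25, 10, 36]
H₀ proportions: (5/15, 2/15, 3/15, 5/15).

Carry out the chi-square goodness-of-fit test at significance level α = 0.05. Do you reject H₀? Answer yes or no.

reject H₀: yes

n = 86; E_i = n·p_i = [28.67, 11.47, 17.20, 28.67]
χ² = (15−28.67)²/28.67 + (25−11.47)²/11.47 + (10−17.20)²/17.20 + (36−28.67)²/28.67 = 27.3779
df = 3
p-value (upper-tail) = 0.00000
At α=0.05: p < α → reject H₀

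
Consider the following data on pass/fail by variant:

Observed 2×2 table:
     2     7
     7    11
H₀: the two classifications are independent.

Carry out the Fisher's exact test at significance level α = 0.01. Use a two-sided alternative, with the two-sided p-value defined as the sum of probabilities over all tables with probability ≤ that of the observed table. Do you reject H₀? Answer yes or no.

Margins: r₁=9, r₂=18, c₁=9, c₂=18, n=27
p_obs = C(9,2)·C(18,7)/C(27,9); sum pmf over tables with pmf ≤ p_obs
p-value (two-sided) = 0.66729
At α=0.01: p ≥ α → fail to reject H₀

reject H₀: no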